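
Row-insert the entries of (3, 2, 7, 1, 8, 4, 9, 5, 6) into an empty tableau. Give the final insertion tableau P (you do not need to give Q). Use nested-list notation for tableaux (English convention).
After inserting 3: P = [[3]].
After inserting 2: P = [[2], [3]].
After inserting 7: P = [[2, 7], [3]].
After inserting 1: P = [[1, 7], [2], [3]].
After inserting 8: P = [[1, 7, 8], [2], [3]].
After inserting 4: P = [[1, 4, 8], [2, 7], [3]].
After inserting 9: P = [[1, 4, 8, 9], [2, 7], [3]].
After inserting 5: P = [[1, 4, 5, 9], [2, 7, 8], [3]].
After inserting 6: P = [[1, 4, 5, 6], [2, 7, 8, 9], [3]].

So P = [[1, 4, 5, 6], [2, 7, 8, 9], [3]].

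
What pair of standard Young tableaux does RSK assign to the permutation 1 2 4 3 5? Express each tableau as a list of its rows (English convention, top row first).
Insert each entry of the permutation into P by Schensted row insertion, recording in Q the position of each new cell.

Insert 1: appended to row 1. P = [[1]].
Insert 2: appended to row 1. P = [[1, 2]].
Insert 4: appended to row 1. P = [[1, 2, 4]].
Insert 3: 3 bumps 4 from row 1; 4 starts row 2. P = [[1, 2, 3], [4]].
Insert 5: appended to row 1. P = [[1, 2, 3, 5], [4]].

So P = [[1, 2, 3, 5], [4]], Q = [[1, 2, 3, 5], [4]].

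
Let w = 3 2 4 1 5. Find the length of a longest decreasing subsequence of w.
3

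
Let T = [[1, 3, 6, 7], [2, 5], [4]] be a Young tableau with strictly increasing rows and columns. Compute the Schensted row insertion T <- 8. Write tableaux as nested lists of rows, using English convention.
[[1, 3, 6, 7, 8], [2, 5], [4]]

8 is larger than every entry of row 1, so it is appended to row 1. The new tableau is [[1, 3, 6, 7, 8], [2, 5], [4]].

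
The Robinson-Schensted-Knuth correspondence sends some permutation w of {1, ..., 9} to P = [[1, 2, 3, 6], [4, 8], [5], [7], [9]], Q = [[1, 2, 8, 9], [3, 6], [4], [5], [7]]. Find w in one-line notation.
Reverse the RSK construction: for i from n down to 1, find the cell of Q containing i, remove the entry at that cell from P, and reverse-bump it up through P; the value ejected from row 1 is w(i).

Step i=9: Q has 9 at row 1, column 4; remove that cell from P, ejecting 6. So w(9) = 6. P is now [[1, 2, 3], [4, 8], [5], [7], [9]].
Step i=8: Q has 8 at row 1, column 3; remove that cell from P, ejecting 3. So w(8) = 3. P is now [[1, 2], [4, 8], [5], [7], [9]].
Step i=7: Q has 7 at row 5, column 1; remove 9 from row 5 of P and reverse-bump: 9 enters row 4 and ejects 7; 7 enters row 3 and ejects 5; 5 enters row 2 and ejects 4; 4 enters row 1 and ejects 2. So w(7) = 2. P is now [[1, 4], [5, 8], [7], [9]].
Step i=6: Q has 6 at row 2, column 2; remove 8 from row 2 of P and reverse-bump: 8 enters row 1 and ejects 4. So w(6) = 4. P is now [[1, 8], [5], [7], [9]].
Step i=5: Q has 5 at row 4, column 1; remove 9 from row 4 of P and reverse-bump: 9 enters row 3 and ejects 7; 7 enters row 2 and ejects 5; 5 enters row 1 and ejects 1. So w(5) = 1. P is now [[5, 8], [7], [9]].
Step i=4: Q has 4 at row 3, column 1; remove 9 from row 3 of P and reverse-bump: 9 enters row 2 and ejects 7; 7 enters row 1 and ejects 5. So w(4) = 5. P is now [[7, 8], [9]].
Step i=3: Q has 3 at row 2, column 1; remove 9 from row 2 of P and reverse-bump: 9 enters row 1 and ejects 8. So w(3) = 8. P is now [[7, 9]].
Step i=2: Q has 2 at row 1, column 2; remove that cell from P, ejecting 9. So w(2) = 9. P is now [[7]].
Step i=1: Q has 1 at row 1, column 1; remove that cell from P, ejecting 7. So w(1) = 7. P is now [].

So w = 7 9 8 5 1 4 2 3 6.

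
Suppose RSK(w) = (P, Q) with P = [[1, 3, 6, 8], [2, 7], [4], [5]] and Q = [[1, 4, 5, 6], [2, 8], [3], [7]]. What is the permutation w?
5 4 2 3 7 8 1 6

Reverse the RSK construction: for i from n down to 1, find the cell of Q containing i, remove the entry at that cell from P, and reverse-bump it up through P; the value ejected from row 1 is w(i).

Step i=8: Q has 8 at row 2, column 2; remove 7 from row 2 of P and reverse-bump: 7 enters row 1 and ejects 6. So w(8) = 6. P is now [[1, 3, 7, 8], [2], [4], [5]].
Step i=7: Q has 7 at row 4, column 1; remove 5 from row 4 of P and reverse-bump: 5 enters row 3 and ejects 4; 4 enters row 2 and ejects 2; 2 enters row 1 and ejects 1. So w(7) = 1. P is now [[2, 3, 7, 8], [4], [5]].
Step i=6: Q has 6 at row 1, column 4; remove that cell from P, ejecting 8. So w(6) = 8. P is now [[2, 3, 7], [4], [5]].
Step i=5: Q has 5 at row 1, column 3; remove that cell from P, ejecting 7. So w(5) = 7. P is now [[2, 3], [4], [5]].
Step i=4: Q has 4 at row 1, column 2; remove that cell from P, ejecting 3. So w(4) = 3. P is now [[2], [4], [5]].
Step i=3: Q has 3 at row 3, column 1; remove 5 from row 3 of P and reverse-bump: 5 enters row 2 and ejects 4; 4 enters row 1 and ejects 2. So w(3) = 2. P is now [[4], [5]].
Step i=2: Q has 2 at row 2, column 1; remove 5 from row 2 of P and reverse-bump: 5 enters row 1 and ejects 4. So w(2) = 4. P is now [[5]].
Step i=1: Q has 1 at row 1, column 1; remove that cell from P, ejecting 5. So w(1) = 5. P is now [].

So w = 5 4 2 3 7 8 1 6.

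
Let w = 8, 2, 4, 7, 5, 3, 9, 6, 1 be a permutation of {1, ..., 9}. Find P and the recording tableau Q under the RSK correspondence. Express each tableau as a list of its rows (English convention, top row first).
P = [[1, 3, 5, 6], [2, 9], [4], [7], [8]], Q = [[1, 3, 4, 7], [2, 8], [5], [6], [9]]

Insert each entry of the permutation into P by Schensted row insertion, recording in Q the position of each new cell.

Insert 8: appended to row 1. P = [[8]], Q = [[1]].
Insert 2: 2 bumps 8 from row 1; 8 starts row 2. P = [[2], [8]], Q = [[1], [2]].
Insert 4: appended to row 1. P = [[2, 4], [8]], Q = [[1, 3], [2]].
Insert 7: appended to row 1. P = [[2, 4, 7], [8]], Q = [[1, 3, 4], [2]].
Insert 5: 5 bumps 7 from row 1; 7 bumps 8 from row 2; 8 starts row 3. P = [[2, 4, 5], [7], [8]], Q = [[1, 3, 4], [2], [5]].
Insert 3: 3 bumps 4 from row 1; 4 bumps 7 from row 2; 7 bumps 8 from row 3; 8 starts row 4. P = [[2, 3, 5], [4], [7], [8]], Q = [[1, 3, 4], [2], [5], [6]].
Insert 9: appended to row 1. P = [[2, 3, 5, 9], [4], [7], [8]], Q = [[1, 3, 4, 7], [2], [5], [6]].
Insert 6: 6 bumps 9 from row 1; 9 appends to row 2. P = [[2, 3, 5, 6], [4, 9], [7], [8]], Q = [[1, 3, 4, 7], [2, 8], [5], [6]].
Insert 1: 1 bumps 2 from row 1; 2 bumps 4 from row 2; 4 bumps 7 from row 3; 7 bumps 8 from row 4; 8 starts row 5. P = [[1, 3, 5, 6], [2, 9], [4], [7], [8]], Q = [[1, 3, 4, 7], [2, 8], [5], [6], [9]].

So P = [[1, 3, 5, 6], [2, 9], [4], [7], [8]], Q = [[1, 3, 4, 7], [2, 8], [5], [6], [9]].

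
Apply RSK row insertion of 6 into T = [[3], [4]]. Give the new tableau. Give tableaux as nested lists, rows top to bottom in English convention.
6 is larger than every entry of row 1, so it is appended to row 1. The new tableau is [[3, 6], [4]].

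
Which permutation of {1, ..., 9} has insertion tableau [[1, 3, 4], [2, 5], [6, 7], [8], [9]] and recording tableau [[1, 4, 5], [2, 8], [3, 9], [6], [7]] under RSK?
Reverse the RSK construction: for i from n down to 1, find the cell of Q containing i, remove the entry at that cell from P, and reverse-bump it up through P; the value ejected from row 1 is w(i).

Step i=9: Q has 9 at row 3, column 2; remove 7 from row 3 of P and reverse-bump: 7 enters row 2 and ejects 5; 5 enters row 1 and ejects 4. So w(9) = 4. P is now [[1, 3, 5], [2, 7], [6], [8], [9]].
Step i=8: Q has 8 at row 2, column 2; remove 7 from row 2 of P and reverse-bump: 7 enters row 1 and ejects 5. So w(8) = 5. P is now [[1, 3, 7], [2], [6], [8], [9]].
Step i=7: Q has 7 at row 5, column 1; remove 9 from row 5 of P and reverse-bump: 9 enters row 4 and ejects 8; 8 enters row 3 and ejects 6; 6 enters row 2 and ejects 2; 2 enters row 1 and ejects 1. So w(7) = 1. P is now [[2, 3, 7], [6], [8], [9]].
Step i=6: Q has 6 at row 4, column 1; remove 9 from row 4 of P and reverse-bump: 9 enters row 3 and ejects 8; 8 enters row 2 and ejects 6; 6 enters row 1 and ejects 3. So w(6) = 3. P is now [[2, 6, 7], [8], [9]].
Step i=5: Q has 5 at row 1, column 3; remove that cell from P, ejecting 7. So w(5) = 7. P is now [[2, 6], [8], [9]].
Step i=4: Q has 4 at row 1, column 2; remove that cell from P, ejecting 6. So w(4) = 6. P is now [[2], [8], [9]].
Step i=3: Q has 3 at row 3, column 1; remove 9 from row 3 of P and reverse-bump: 9 enters row 2 and ejects 8; 8 enters row 1 and ejects 2. So w(3) = 2. P is now [[8], [9]].
Step i=2: Q has 2 at row 2, column 1; remove 9 from row 2 of P and reverse-bump: 9 enters row 1 and ejects 8. So w(2) = 8. P is now [[9]].
Step i=1: Q has 1 at row 1, column 1; remove that cell from P, ejecting 9. So w(1) = 9. P is now [].

So w = 9 8 2 6 7 3 1 5 4.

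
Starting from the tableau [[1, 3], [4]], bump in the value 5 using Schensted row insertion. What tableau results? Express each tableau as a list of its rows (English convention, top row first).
[[1, 3, 5], [4]]

5 is larger than every entry of row 1, so it is appended to row 1. The new tableau is [[1, 3, 5], [4]].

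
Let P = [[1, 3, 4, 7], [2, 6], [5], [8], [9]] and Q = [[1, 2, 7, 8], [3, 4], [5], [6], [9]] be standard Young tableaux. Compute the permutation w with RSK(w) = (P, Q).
Reverse the RSK construction: for i from n down to 1, find the cell of Q containing i, remove the entry at that cell from P, and reverse-bump it up through P; the value ejected from row 1 is w(i).

Step i=9: Q has 9 at row 5, column 1; remove 9 from row 5 of P and reverse-bump: 9 enters row 4 and ejects 8; 8 enters row 3 and ejects 5; 5 enters row 2 and ejects 2; 2 enters row 1 and ejects 1. So w(9) = 1. P is now [[2, 3, 4, 7], [5, 6], [8], [9]].
Step i=8: Q has 8 at row 1, column 4; remove that cell from P, ejecting 7. So w(8) = 7. P is now [[2, 3, 4], [5, 6], [8], [9]].
Step i=7: Q has 7 at row 1, column 3; remove that cell from P, ejecting 4. So w(7) = 4. P is now [[2, 3], [5, 6], [8], [9]].
Step i=6: Q has 6 at row 4, column 1; remove 9 from row 4 of P and reverse-bump: 9 enters row 3 and ejects 8; 8 enters row 2 and ejects 6; 6 enters row 1 and ejects 3. So w(6) = 3. P is now [[2, 6], [5, 8], [9]].
Step i=5: Q has 5 at row 3, column 1; remove 9 from row 3 of P and reverse-bump: 9 enters row 2 and ejects 8; 8 enters row 1 and ejects 6. So w(5) = 6. P is now [[2, 8], [5, 9]].
Step i=4: Q has 4 at row 2, column 2; remove 9 from row 2 of P and reverse-bump: 9 enters row 1 and ejects 8. So w(4) = 8. P is now [[2, 9], [5]].
Step i=3: Q has 3 at row 2, column 1; remove 5 from row 2 of P and reverse-bump: 5 enters row 1 and ejects 2. So w(3) = 2. P is now [[5, 9]].
Step i=2: Q has 2 at row 1, column 2; remove that cell from P, ejecting 9. So w(2) = 9. P is now [[5]].
Step i=1: Q has 1 at row 1, column 1; remove that cell from P, ejecting 5. So w(1) = 5. P is now [].

So w = 5 9 2 8 6 3 4 7 1.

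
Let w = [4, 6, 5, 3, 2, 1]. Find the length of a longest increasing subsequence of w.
2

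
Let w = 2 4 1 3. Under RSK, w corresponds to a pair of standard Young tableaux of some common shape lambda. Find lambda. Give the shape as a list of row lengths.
[2, 2]

Row-insert each entry into an empty tableau.

After inserting 2: P = [[2]].
After inserting 4: P = [[2, 4]].
After inserting 1: P = [[1, 4], [2]].
After inserting 3: P = [[1, 3], [2, 4]].

The final insertion tableau P = [[1, 3], [2, 4]] has shape [2, 2].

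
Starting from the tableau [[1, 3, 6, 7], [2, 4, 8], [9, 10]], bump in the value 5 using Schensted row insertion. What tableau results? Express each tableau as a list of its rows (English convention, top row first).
[[1, 3, 5, 7], [2, 4, 6], [8, 10], [9]]

In row 1, 5 replaces 6 (the leftmost entry greater than 5); 6 is bumped to row 2. In row 2, 6 replaces 8 (the leftmost entry greater than 6); 8 is bumped to row 3. In row 3, 8 replaces 9 (the leftmost entry greater than 8); 9 is bumped to row 4. 9 starts a new row 4. The new tableau is [[1, 3, 5, 7], [2, 4, 6], [8, 10], [9]].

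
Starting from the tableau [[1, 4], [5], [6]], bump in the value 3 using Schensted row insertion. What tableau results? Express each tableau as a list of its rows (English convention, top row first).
In row 1, 3 replaces 4 (the leftmost entry greater than 3); 4 is bumped to row 2. In row 2, 4 replaces 5 (the leftmost entry greater than 4); 5 is bumped to row 3. In row 3, 5 replaces 6 (the leftmost entry greater than 5); 6 is bumped to row 4. 6 starts a new row 4. The new tableau is [[1, 3], [4], [5], [6]].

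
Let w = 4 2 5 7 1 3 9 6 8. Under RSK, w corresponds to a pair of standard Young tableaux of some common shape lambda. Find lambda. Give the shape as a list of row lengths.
Row-insert each entry into an empty tableau.

After inserting 4: P = [[4]].
After inserting 2: P = [[2], [4]].
After inserting 5: P = [[2, 5], [4]].
After inserting 7: P = [[2, 5, 7], [4]].
After inserting 1: P = [[1, 5, 7], [2], [4]].
After inserting 3: P = [[1, 3, 7], [2, 5], [4]].
After inserting 9: P = [[1, 3, 7, 9], [2, 5], [4]].
After inserting 6: P = [[1, 3, 6, 9], [2, 5, 7], [4]].
After inserting 8: P = [[1, 3, 6, 8], [2, 5, 7, 9], [4]].

The final insertion tableau P = [[1, 3, 6, 8], [2, 5, 7, 9], [4]] has shape [4, 4, 1].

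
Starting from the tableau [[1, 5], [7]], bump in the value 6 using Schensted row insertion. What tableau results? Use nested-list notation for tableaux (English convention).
[[1, 5, 6], [7]]

6 is larger than every entry of row 1, so it is appended to row 1. The new tableau is [[1, 5, 6], [7]].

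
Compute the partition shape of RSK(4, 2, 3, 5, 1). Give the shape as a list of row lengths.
[3, 1, 1]

Row-insert each entry into an empty tableau.

After inserting 4: P = [[4]].
After inserting 2: P = [[2], [4]].
After inserting 3: P = [[2, 3], [4]].
After inserting 5: P = [[2, 3, 5], [4]].
After inserting 1: P = [[1, 3, 5], [2], [4]].

The final insertion tableau P = [[1, 3, 5], [2], [4]] has shape [3, 1, 1].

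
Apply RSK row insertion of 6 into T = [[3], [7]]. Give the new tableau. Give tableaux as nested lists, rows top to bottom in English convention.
6 is larger than every entry of row 1, so it is appended to row 1. The new tableau is [[3, 6], [7]].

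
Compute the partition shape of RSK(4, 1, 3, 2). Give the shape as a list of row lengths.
Row-insert each entry into an empty tableau.

After inserting 4: P = [[4]].
After inserting 1: P = [[1], [4]].
After inserting 3: P = [[1, 3], [4]].
After inserting 2: P = [[1, 2], [3], [4]].

The final insertion tableau P = [[1, 2], [3], [4]] has shape [2, 1, 1].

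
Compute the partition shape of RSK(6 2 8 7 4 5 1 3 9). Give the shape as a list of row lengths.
[4, 2, 2, 1]

RSK row insertion gives P = [[1, 3, 5, 9], [2, 4], [6, 7], [8]], which has shape [4, 2, 2, 1].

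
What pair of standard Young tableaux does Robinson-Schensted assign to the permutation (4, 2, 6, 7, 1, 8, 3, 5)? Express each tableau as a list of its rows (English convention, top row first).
Insert each entry of the permutation into P by Schensted row insertion, recording in Q the position of each new cell.

Insert 4: appended to row 1. P = [[4]].
Insert 2: 2 bumps 4 from row 1; 4 starts row 2. P = [[2], [4]].
Insert 6: appended to row 1. P = [[2, 6], [4]].
Insert 7: appended to row 1. P = [[2, 6, 7], [4]].
Insert 1: 1 bumps 2 from row 1; 2 bumps 4 from row 2; 4 starts row 3. P = [[1, 6, 7], [2], [4]].
Insert 8: appended to row 1. P = [[1, 6, 7, 8], [2], [4]].
Insert 3: 3 bumps 6 from row 1; 6 appends to row 2. P = [[1, 3, 7, 8], [2, 6], [4]].
Insert 5: 5 bumps 7 from row 1; 7 appends to row 2. P = [[1, 3, 5, 8], [2, 6, 7], [4]].

So P = [[1, 3, 5, 8], [2, 6, 7], [4]], Q = [[1, 3, 4, 6], [2, 7, 8], [5]].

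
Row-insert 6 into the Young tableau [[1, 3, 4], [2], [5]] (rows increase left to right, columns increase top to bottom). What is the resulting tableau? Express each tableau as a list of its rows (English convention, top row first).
6 is larger than every entry of row 1, so it is appended to row 1. The new tableau is [[1, 3, 4, 6], [2], [5]].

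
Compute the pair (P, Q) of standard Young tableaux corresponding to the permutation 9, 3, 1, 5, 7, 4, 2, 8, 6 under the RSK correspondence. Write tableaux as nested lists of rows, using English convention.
P = [[1, 2, 6, 8], [3, 4, 7], [5], [9]], Q = [[1, 4, 5, 8], [2, 6, 9], [3], [7]]

Insert each entry of the permutation into P by Schensted row insertion, recording in Q the position of each new cell.

Insert 9: appended to row 1. P = [[9]].
Insert 3: 3 bumps 9 from row 1; 9 starts row 2. P = [[3], [9]].
Insert 1: 1 bumps 3 from row 1; 3 bumps 9 from row 2; 9 starts row 3. P = [[1], [3], [9]].
Insert 5: appended to row 1. P = [[1, 5], [3], [9]].
Insert 7: appended to row 1. P = [[1, 5, 7], [3], [9]].
Insert 4: 4 bumps 5 from row 1; 5 appends to row 2. P = [[1, 4, 7], [3, 5], [9]].
Insert 2: 2 bumps 4 from row 1; 4 bumps 5 from row 2; 5 bumps 9 from row 3; 9 starts row 4. P = [[1, 2, 7], [3, 4], [5], [9]].
Insert 8: appended to row 1. P = [[1, 2, 7, 8], [3, 4], [5], [9]].
Insert 6: 6 bumps 7 from row 1; 7 appends to row 2. P = [[1, 2, 6, 8], [3, 4, 7], [5], [9]].

So P = [[1, 2, 6, 8], [3, 4, 7], [5], [9]], Q = [[1, 4, 5, 8], [2, 6, 9], [3], [7]].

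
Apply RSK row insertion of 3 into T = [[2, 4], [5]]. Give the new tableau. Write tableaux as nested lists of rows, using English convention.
In row 1, 3 replaces 4 (the leftmost entry greater than 3); 4 is bumped to row 2. In row 2, 4 replaces 5 (the leftmost entry greater than 4); 5 is bumped to row 3. 5 starts a new row 3. The new tableau is [[2, 3], [4], [5]].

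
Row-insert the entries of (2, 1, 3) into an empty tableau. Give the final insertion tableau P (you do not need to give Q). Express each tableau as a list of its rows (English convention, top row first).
Insert 2: appended to row 1. P = [[2]].
Insert 1: 1 bumps 2 from row 1; 2 starts row 2. P = [[1], [2]].
Insert 3: appended to row 1. P = [[1, 3], [2]].

So P = [[1, 3], [2]].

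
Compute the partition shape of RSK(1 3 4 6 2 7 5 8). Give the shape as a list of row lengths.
[6, 2]

Row-insert each entry into an empty tableau.

After inserting 1: P = [[1]].
After inserting 3: P = [[1, 3]].
After inserting 4: P = [[1, 3, 4]].
After inserting 6: P = [[1, 3, 4, 6]].
After inserting 2: P = [[1, 2, 4, 6], [3]].
After inserting 7: P = [[1, 2, 4, 6, 7], [3]].
After inserting 5: P = [[1, 2, 4, 5, 7], [3, 6]].
After inserting 8: P = [[1, 2, 4, 5, 7, 8], [3, 6]].

The final insertion tableau P = [[1, 2, 4, 5, 7, 8], [3, 6]] has shape [6, 2].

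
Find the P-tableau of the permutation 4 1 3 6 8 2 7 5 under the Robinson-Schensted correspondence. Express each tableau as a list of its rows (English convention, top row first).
P = [[1, 2, 5, 7], [3, 6], [4, 8]]

Insert 4: appended to row 1. P = [[4]].
Insert 1: 1 bumps 4 from row 1; 4 starts row 2. P = [[1], [4]].
Insert 3: appended to row 1. P = [[1, 3], [4]].
Insert 6: appended to row 1. P = [[1, 3, 6], [4]].
Insert 8: appended to row 1. P = [[1, 3, 6, 8], [4]].
Insert 2: 2 bumps 3 from row 1; 3 bumps 4 from row 2; 4 starts row 3. P = [[1, 2, 6, 8], [3], [4]].
Insert 7: 7 bumps 8 from row 1; 8 appends to row 2. P = [[1, 2, 6, 7], [3, 8], [4]].
Insert 5: 5 bumps 6 from row 1; 6 bumps 8 from row 2; 8 appends to row 3. P = [[1, 2, 5, 7], [3, 6], [4, 8]].

So P = [[1, 2, 5, 7], [3, 6], [4, 8]].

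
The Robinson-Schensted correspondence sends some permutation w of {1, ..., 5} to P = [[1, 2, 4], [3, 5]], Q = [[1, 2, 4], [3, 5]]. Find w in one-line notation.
Reverse RSK: for i = n, n-1, ..., 1, locate i in Q, remove the corresponding corner cell from P, and reverse-bump its entry up through P; the value ejected from row 1 is w(i).

So w = 1 3 2 5 4.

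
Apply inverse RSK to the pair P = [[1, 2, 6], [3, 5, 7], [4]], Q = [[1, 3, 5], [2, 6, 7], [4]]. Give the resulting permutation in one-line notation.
Reverse the RSK construction: for i from n down to 1, find the cell of Q containing i, remove the entry at that cell from P, and reverse-bump it up through P; the value ejected from row 1 is w(i).

Step i=7: Q has 7 at row 2, column 3; remove 7 from row 2 of P and reverse-bump: 7 enters row 1 and ejects 6. So w(7) = 6. P is now [[1, 2, 7], [3, 5], [4]].
Step i=6: Q has 6 at row 2, column 2; remove 5 from row 2 of P and reverse-bump: 5 enters row 1 and ejects 2. So w(6) = 2. P is now [[1, 5, 7], [3], [4]].
Step i=5: Q has 5 at row 1, column 3; remove that cell from P, ejecting 7. So w(5) = 7. P is now [[1, 5], [3], [4]].
Step i=4: Q has 4 at row 3, column 1; remove 4 from row 3 of P and reverse-bump: 4 enters row 2 and ejects 3; 3 enters row 1 and ejects 1. So w(4) = 1. P is now [[3, 5], [4]].
Step i=3: Q has 3 at row 1, column 2; remove that cell from P, ejecting 5. So w(3) = 5. P is now [[3], [4]].
Step i=2: Q has 2 at row 2, column 1; remove 4 from row 2 of P and reverse-bump: 4 enters row 1 and ejects 3. So w(2) = 3. P is now [[4]].
Step i=1: Q has 1 at row 1, column 1; remove that cell from P, ejecting 4. So w(1) = 4. P is now [].

So w = 4 3 5 1 7 2 6.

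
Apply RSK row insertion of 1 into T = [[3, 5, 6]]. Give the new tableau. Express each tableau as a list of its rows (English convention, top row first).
In row 1, 1 replaces 3 (the leftmost entry greater than 1); 3 is bumped to row 2. 3 starts a new row 2. The new tableau is [[1, 5, 6], [3]].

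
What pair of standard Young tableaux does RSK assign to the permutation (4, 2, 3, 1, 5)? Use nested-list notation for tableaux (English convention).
Insert each entry of the permutation into P by Schensted row insertion, recording in Q the position of each new cell.

Insert 4: appended to row 1. P = [[4]].
Insert 2: 2 bumps 4 from row 1; 4 starts row 2. P = [[2], [4]].
Insert 3: appended to row 1. P = [[2, 3], [4]].
Insert 1: 1 bumps 2 from row 1; 2 bumps 4 from row 2; 4 starts row 3. P = [[1, 3], [2], [4]].
Insert 5: appended to row 1. P = [[1, 3, 5], [2], [4]].

So P = [[1, 3, 5], [2], [4]], Q = [[1, 3, 5], [2], [4]].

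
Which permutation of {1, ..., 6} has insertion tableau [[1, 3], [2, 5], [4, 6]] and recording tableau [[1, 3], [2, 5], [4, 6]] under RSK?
4 2 6 1 5 3

Reverse the RSK construction: for i from n down to 1, find the cell of Q containing i, remove the entry at that cell from P, and reverse-bump it up through P; the value ejected from row 1 is w(i).

Step i=6: Q has 6 at row 3, column 2; remove 6 from row 3 of P and reverse-bump: 6 enters row 2 and ejects 5; 5 enters row 1 and ejects 3. So w(6) = 3. P is now [[1, 5], [2, 6], [4]].
Step i=5: Q has 5 at row 2, column 2; remove 6 from row 2 of P and reverse-bump: 6 enters row 1 and ejects 5. So w(5) = 5. P is now [[1, 6], [2], [4]].
Step i=4: Q has 4 at row 3, column 1; remove 4 from row 3 of P and reverse-bump: 4 enters row 2 and ejects 2; 2 enters row 1 and ejects 1. So w(4) = 1. P is now [[2, 6], [4]].
Step i=3: Q has 3 at row 1, column 2; remove that cell from P, ejecting 6. So w(3) = 6. P is now [[2], [4]].
Step i=2: Q has 2 at row 2, column 1; remove 4 from row 2 of P and reverse-bump: 4 enters row 1 and ejects 2. So w(2) = 2. P is now [[4]].
Step i=1: Q has 1 at row 1, column 1; remove that cell from P, ejecting 4. So w(1) = 4. P is now [].

So w = 4 2 6 1 5 3.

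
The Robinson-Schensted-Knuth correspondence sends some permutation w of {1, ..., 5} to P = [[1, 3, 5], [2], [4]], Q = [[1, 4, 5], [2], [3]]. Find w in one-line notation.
4 2 1 3 5

Reverse the RSK construction: for i from n down to 1, find the cell of Q containing i, remove the entry at that cell from P, and reverse-bump it up through P; the value ejected from row 1 is w(i).

Step i=5: Q has 5 at row 1, column 3; remove that cell from P, ejecting 5. So w(5) = 5. P is now [[1, 3], [2], [4]].
Step i=4: Q has 4 at row 1, column 2; remove that cell from P, ejecting 3. So w(4) = 3. P is now [[1], [2], [4]].
Step i=3: Q has 3 at row 3, column 1; remove 4 from row 3 of P and reverse-bump: 4 enters row 2 and ejects 2; 2 enters row 1 and ejects 1. So w(3) = 1. P is now [[2], [4]].
Step i=2: Q has 2 at row 2, column 1; remove 4 from row 2 of P and reverse-bump: 4 enters row 1 and ejects 2. So w(2) = 2. P is now [[4]].
Step i=1: Q has 1 at row 1, column 1; remove that cell from P, ejecting 4. So w(1) = 4. P is now [].

So w = 4 2 1 3 5.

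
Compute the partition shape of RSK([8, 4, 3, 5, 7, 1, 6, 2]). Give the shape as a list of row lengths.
Row-insert each entry into an empty tableau.

After inserting 8: P = [[8]].
After inserting 4: P = [[4], [8]].
After inserting 3: P = [[3], [4], [8]].
After inserting 5: P = [[3, 5], [4], [8]].
After inserting 7: P = [[3, 5, 7], [4], [8]].
After inserting 1: P = [[1, 5, 7], [3], [4], [8]].
After inserting 6: P = [[1, 5, 6], [3, 7], [4], [8]].
After inserting 2: P = [[1, 2, 6], [3, 5], [4, 7], [8]].

The final insertion tableau P = [[1, 2, 6], [3, 5], [4, 7], [8]] has shape [3, 2, 2, 1].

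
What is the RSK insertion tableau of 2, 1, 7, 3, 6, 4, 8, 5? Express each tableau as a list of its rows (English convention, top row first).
P = [[1, 3, 4, 5], [2, 6, 8], [7]]

Insert 2: appended to row 1. P = [[2]].
Insert 1: 1 bumps 2 from row 1; 2 starts row 2. P = [[1], [2]].
Insert 7: appended to row 1. P = [[1, 7], [2]].
Insert 3: 3 bumps 7 from row 1; 7 appends to row 2. P = [[1, 3], [2, 7]].
Insert 6: appended to row 1. P = [[1, 3, 6], [2, 7]].
Insert 4: 4 bumps 6 from row 1; 6 bumps 7 from row 2; 7 starts row 3. P = [[1, 3, 4], [2, 6], [7]].
Insert 8: appended to row 1. P = [[1, 3, 4, 8], [2, 6], [7]].
Insert 5: 5 bumps 8 from row 1; 8 appends to row 2. P = [[1, 3, 4, 5], [2, 6, 8], [7]].

So P = [[1, 3, 4, 5], [2, 6, 8], [7]].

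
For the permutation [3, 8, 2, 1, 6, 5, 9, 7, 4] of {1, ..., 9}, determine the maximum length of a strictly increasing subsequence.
3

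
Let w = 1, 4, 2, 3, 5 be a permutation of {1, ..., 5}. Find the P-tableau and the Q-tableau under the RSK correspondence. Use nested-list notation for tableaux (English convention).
Insert each entry of the permutation into P by Schensted row insertion, recording in Q the position of each new cell.

After inserting 1: P = [[1]].
After inserting 4: P = [[1, 4]].
After inserting 2: P = [[1, 2], [4]].
After inserting 3: P = [[1, 2, 3], [4]].
After inserting 5: P = [[1, 2, 3, 5], [4]].

So P = [[1, 2, 3, 5], [4]], Q = [[1, 2, 4, 5], [3]].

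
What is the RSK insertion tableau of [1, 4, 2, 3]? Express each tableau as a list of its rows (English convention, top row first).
P = [[1, 2, 3], [4]]

After inserting 1: P = [[1]].
After inserting 4: P = [[1, 4]].
After inserting 2: P = [[1, 2], [4]].
After inserting 3: P = [[1, 2, 3], [4]].

So P = [[1, 2, 3], [4]].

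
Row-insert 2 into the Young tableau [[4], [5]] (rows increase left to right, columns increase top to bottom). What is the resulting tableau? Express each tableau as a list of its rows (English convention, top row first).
In row 1, 2 replaces 4 (the leftmost entry greater than 2); 4 is bumped to row 2. In row 2, 4 replaces 5 (the leftmost entry greater than 4); 5 is bumped to row 3. 5 starts a new row 3. The new tableau is [[2], [4], [5]].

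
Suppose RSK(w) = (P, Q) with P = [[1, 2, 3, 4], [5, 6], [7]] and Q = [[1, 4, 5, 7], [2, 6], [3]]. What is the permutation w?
7 5 1 2 6 3 4

Reverse the RSK construction: for i from n down to 1, find the cell of Q containing i, remove the entry at that cell from P, and reverse-bump it up through P; the value ejected from row 1 is w(i).

Step i=7: Q has 7 at row 1, column 4; remove that cell from P, ejecting 4. So w(7) = 4. P is now [[1, 2, 3], [5, 6], [7]].
Step i=6: Q has 6 at row 2, column 2; remove 6 from row 2 of P and reverse-bump: 6 enters row 1 and ejects 3. So w(6) = 3. P is now [[1, 2, 6], [5], [7]].
Step i=5: Q has 5 at row 1, column 3; remove that cell from P, ejecting 6. So w(5) = 6. P is now [[1, 2], [5], [7]].
Step i=4: Q has 4 at row 1, column 2; remove that cell from P, ejecting 2. So w(4) = 2. P is now [[1], [5], [7]].
Step i=3: Q has 3 at row 3, column 1; remove 7 from row 3 of P and reverse-bump: 7 enters row 2 and ejects 5; 5 enters row 1 and ejects 1. So w(3) = 1. P is now [[5], [7]].
Step i=2: Q has 2 at row 2, column 1; remove 7 from row 2 of P and reverse-bump: 7 enters row 1 and ejects 5. So w(2) = 5. P is now [[7]].
Step i=1: Q has 1 at row 1, column 1; remove that cell from P, ejecting 7. So w(1) = 7. P is now [].

So w = 7 5 1 2 6 3 4.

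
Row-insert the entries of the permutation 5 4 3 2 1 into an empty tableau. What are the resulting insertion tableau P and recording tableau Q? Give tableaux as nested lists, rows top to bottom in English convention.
Insert each entry of the permutation into P by Schensted row insertion, recording in Q the position of each new cell.

After inserting 5: P = [[5]].
After inserting 4: P = [[4], [5]].
After inserting 3: P = [[3], [4], [5]].
After inserting 2: P = [[2], [3], [4], [5]].
After inserting 1: P = [[1], [2], [3], [4], [5]].

So P = [[1], [2], [3], [4], [5]], Q = [[1], [2], [3], [4], [5]].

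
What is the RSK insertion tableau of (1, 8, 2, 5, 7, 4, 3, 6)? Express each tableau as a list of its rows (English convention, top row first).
P = [[1, 2, 3, 6], [4, 7], [5], [8]]

Insert 1: appended to row 1. P = [[1]].
Insert 8: appended to row 1. P = [[1, 8]].
Insert 2: 2 bumps 8 from row 1; 8 starts row 2. P = [[1, 2], [8]].
Insert 5: appended to row 1. P = [[1, 2, 5], [8]].
Insert 7: appended to row 1. P = [[1, 2, 5, 7], [8]].
Insert 4: 4 bumps 5 from row 1; 5 bumps 8 from row 2; 8 starts row 3. P = [[1, 2, 4, 7], [5], [8]].
Insert 3: 3 bumps 4 from row 1; 4 bumps 5 from row 2; 5 bumps 8 from row 3; 8 starts row 4. P = [[1, 2, 3, 7], [4], [5], [8]].
Insert 6: 6 bumps 7 from row 1; 7 appends to row 2. P = [[1, 2, 3, 6], [4, 7], [5], [8]].

So P = [[1, 2, 3, 6], [4, 7], [5], [8]].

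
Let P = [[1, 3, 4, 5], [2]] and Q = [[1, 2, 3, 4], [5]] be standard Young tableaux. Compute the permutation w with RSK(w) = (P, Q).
Reverse RSK: for i = n, n-1, ..., 1, locate i in Q, remove the corresponding corner cell from P, and reverse-bump its entry up through P; the value ejected from row 1 is w(i).

So w = 2 3 4 5 1.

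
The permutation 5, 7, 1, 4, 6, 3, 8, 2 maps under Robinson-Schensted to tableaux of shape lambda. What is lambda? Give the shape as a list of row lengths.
[4, 2, 1, 1]

RSK row insertion gives P = [[1, 2, 6, 8], [3, 7], [4], [5]], which has shape [4, 2, 1, 1].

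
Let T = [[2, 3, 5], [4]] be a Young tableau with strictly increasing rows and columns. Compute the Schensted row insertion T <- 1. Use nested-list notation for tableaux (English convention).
[[1, 3, 5], [2], [4]]

In row 1, 1 replaces 2 (the leftmost entry greater than 1); 2 is bumped to row 2. In row 2, 2 replaces 4 (the leftmost entry greater than 2); 4 is bumped to row 3. 4 starts a new row 3. The new tableau is [[1, 3, 5], [2], [4]].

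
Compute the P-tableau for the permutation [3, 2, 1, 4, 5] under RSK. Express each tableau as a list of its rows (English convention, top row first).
P = [[1, 4, 5], [2], [3]]

Insert 3: appended to row 1. P = [[3]].
Insert 2: 2 bumps 3 from row 1; 3 starts row 2. P = [[2], [3]].
Insert 1: 1 bumps 2 from row 1; 2 bumps 3 from row 2; 3 starts row 3. P = [[1], [2], [3]].
Insert 4: appended to row 1. P = [[1, 4], [2], [3]].
Insert 5: appended to row 1. P = [[1, 4, 5], [2], [3]].

So P = [[1, 4, 5], [2], [3]].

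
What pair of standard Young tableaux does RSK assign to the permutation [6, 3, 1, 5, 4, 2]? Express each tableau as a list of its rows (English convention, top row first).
P = [[1, 2], [3, 4], [5], [6]], Q = [[1, 4], [2, 5], [3], [6]]

Insert each entry of the permutation into P by Schensted row insertion, recording in Q the position of each new cell.

Insert 6: appended to row 1. P = [[6]].
Insert 3: 3 bumps 6 from row 1; 6 starts row 2. P = [[3], [6]].
Insert 1: 1 bumps 3 from row 1; 3 bumps 6 from row 2; 6 starts row 3. P = [[1], [3], [6]].
Insert 5: appended to row 1. P = [[1, 5], [3], [6]].
Insert 4: 4 bumps 5 from row 1; 5 appends to row 2. P = [[1, 4], [3, 5], [6]].
Insert 2: 2 bumps 4 from row 1; 4 bumps 5 from row 2; 5 bumps 6 from row 3; 6 starts row 4. P = [[1, 2], [3, 4], [5], [6]].

So P = [[1, 2], [3, 4], [5], [6]], Q = [[1, 4], [2, 5], [3], [6]].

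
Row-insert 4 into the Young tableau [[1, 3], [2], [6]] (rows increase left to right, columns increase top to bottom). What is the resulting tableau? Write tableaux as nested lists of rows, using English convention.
[[1, 3, 4], [2], [6]]

4 is larger than every entry of row 1, so it is appended to row 1. The new tableau is [[1, 3, 4], [2], [6]].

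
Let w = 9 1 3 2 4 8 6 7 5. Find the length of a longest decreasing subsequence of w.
4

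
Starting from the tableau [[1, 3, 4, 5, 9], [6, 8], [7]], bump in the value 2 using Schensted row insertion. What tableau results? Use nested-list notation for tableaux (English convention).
In row 1, 2 replaces 3 (the leftmost entry greater than 2); 3 is bumped to row 2. In row 2, 3 replaces 6 (the leftmost entry greater than 3); 6 is bumped to row 3. In row 3, 6 replaces 7 (the leftmost entry greater than 6); 7 is bumped to row 4. 7 starts a new row 4. The new tableau is [[1, 2, 4, 5, 9], [3, 8], [6], [7]].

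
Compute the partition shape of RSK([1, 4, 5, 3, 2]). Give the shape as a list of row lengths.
[3, 1, 1]

Row-insert each entry into an empty tableau.

After inserting 1: P = [[1]].
After inserting 4: P = [[1, 4]].
After inserting 5: P = [[1, 4, 5]].
After inserting 3: P = [[1, 3, 5], [4]].
After inserting 2: P = [[1, 2, 5], [3], [4]].

The final insertion tableau P = [[1, 2, 5], [3], [4]] has shape [3, 1, 1].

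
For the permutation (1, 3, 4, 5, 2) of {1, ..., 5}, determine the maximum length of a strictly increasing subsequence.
4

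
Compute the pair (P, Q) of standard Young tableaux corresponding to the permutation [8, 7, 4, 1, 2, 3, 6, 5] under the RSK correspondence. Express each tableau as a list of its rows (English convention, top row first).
Insert each entry of the permutation into P by Schensted row insertion, recording in Q the position of each new cell.

Insert 8: appended to row 1. P = [[8]], Q = [[1]].
Insert 7: 7 bumps 8 from row 1; 8 starts row 2. P = [[7], [8]], Q = [[1], [2]].
Insert 4: 4 bumps 7 from row 1; 7 bumps 8 from row 2; 8 starts row 3. P = [[4], [7], [8]], Q = [[1], [2], [3]].
Insert 1: 1 bumps 4 from row 1; 4 bumps 7 from row 2; 7 bumps 8 from row 3; 8 starts row 4. P = [[1], [4], [7], [8]], Q = [[1], [2], [3], [4]].
Insert 2: appended to row 1. P = [[1, 2], [4], [7], [8]], Q = [[1, 5], [2], [3], [4]].
Insert 3: appended to row 1. P = [[1, 2, 3], [4], [7], [8]], Q = [[1, 5, 6], [2], [3], [4]].
Insert 6: appended to row 1. P = [[1, 2, 3, 6], [4], [7], [8]], Q = [[1, 5, 6, 7], [2], [3], [4]].
Insert 5: 5 bumps 6 from row 1; 6 appends to row 2. P = [[1, 2, 3, 5], [4, 6], [7], [8]], Q = [[1, 5, 6, 7], [2, 8], [3], [4]].

So P = [[1, 2, 3, 5], [4, 6], [7], [8]], Q = [[1, 5, 6, 7], [2, 8], [3], [4]].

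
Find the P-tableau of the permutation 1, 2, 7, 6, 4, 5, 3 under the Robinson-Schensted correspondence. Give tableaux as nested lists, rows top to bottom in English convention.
P = [[1, 2, 3, 5], [4], [6], [7]]

Insert 1: appended to row 1. P = [[1]].
Insert 2: appended to row 1. P = [[1, 2]].
Insert 7: appended to row 1. P = [[1, 2, 7]].
Insert 6: 6 bumps 7 from row 1; 7 starts row 2. P = [[1, 2, 6], [7]].
Insert 4: 4 bumps 6 from row 1; 6 bumps 7 from row 2; 7 starts row 3. P = [[1, 2, 4], [6], [7]].
Insert 5: appended to row 1. P = [[1, 2, 4, 5], [6], [7]].
Insert 3: 3 bumps 4 from row 1; 4 bumps 6 from row 2; 6 bumps 7 from row 3; 7 starts row 4. P = [[1, 2, 3, 5], [4], [6], [7]].

So P = [[1, 2, 3, 5], [4], [6], [7]].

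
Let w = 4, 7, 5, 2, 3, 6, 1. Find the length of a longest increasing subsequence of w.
3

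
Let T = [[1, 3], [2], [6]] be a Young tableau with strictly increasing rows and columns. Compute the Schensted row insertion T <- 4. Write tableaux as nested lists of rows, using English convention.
[[1, 3, 4], [2], [6]]

4 is larger than every entry of row 1, so it is appended to row 1. The new tableau is [[1, 3, 4], [2], [6]].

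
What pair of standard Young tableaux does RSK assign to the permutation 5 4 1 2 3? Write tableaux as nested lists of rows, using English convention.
P = [[1, 2, 3], [4], [5]], Q = [[1, 4, 5], [2], [3]]

Insert each entry of the permutation into P by Schensted row insertion, recording in Q the position of each new cell.

Insert 5: appended to row 1. P = [[5]].
Insert 4: 4 bumps 5 from row 1; 5 starts row 2. P = [[4], [5]].
Insert 1: 1 bumps 4 from row 1; 4 bumps 5 from row 2; 5 starts row 3. P = [[1], [4], [5]].
Insert 2: appended to row 1. P = [[1, 2], [4], [5]].
Insert 3: appended to row 1. P = [[1, 2, 3], [4], [5]].

So P = [[1, 2, 3], [4], [5]], Q = [[1, 4, 5], [2], [3]].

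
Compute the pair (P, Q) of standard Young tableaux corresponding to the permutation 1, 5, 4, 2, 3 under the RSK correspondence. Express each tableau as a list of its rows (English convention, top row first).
P = [[1, 2, 3], [4], [5]], Q = [[1, 2, 5], [3], [4]]

Insert each entry of the permutation into P by Schensted row insertion, recording in Q the position of each new cell.

Insert 1: appended to row 1. P = [[1]].
Insert 5: appended to row 1. P = [[1, 5]].
Insert 4: 4 bumps 5 from row 1; 5 starts row 2. P = [[1, 4], [5]].
Insert 2: 2 bumps 4 from row 1; 4 bumps 5 from row 2; 5 starts row 3. P = [[1, 2], [4], [5]].
Insert 3: appended to row 1. P = [[1, 2, 3], [4], [5]].

So P = [[1, 2, 3], [4], [5]], Q = [[1, 2, 5], [3], [4]].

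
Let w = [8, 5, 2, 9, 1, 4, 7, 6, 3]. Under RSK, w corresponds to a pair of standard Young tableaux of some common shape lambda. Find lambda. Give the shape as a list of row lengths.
RSK row insertion gives P = [[1, 3, 6], [2, 4], [5, 7], [8, 9]], which has shape [3, 2, 2, 2].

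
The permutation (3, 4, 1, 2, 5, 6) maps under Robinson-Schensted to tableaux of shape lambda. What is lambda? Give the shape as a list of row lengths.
[4, 2]

Row-insert each entry into an empty tableau.

After inserting 3: P = [[3]].
After inserting 4: P = [[3, 4]].
After inserting 1: P = [[1, 4], [3]].
After inserting 2: P = [[1, 2], [3, 4]].
After inserting 5: P = [[1, 2, 5], [3, 4]].
After inserting 6: P = [[1, 2, 5, 6], [3, 4]].

The final insertion tableau P = [[1, 2, 5, 6], [3, 4]] has shape [4, 2].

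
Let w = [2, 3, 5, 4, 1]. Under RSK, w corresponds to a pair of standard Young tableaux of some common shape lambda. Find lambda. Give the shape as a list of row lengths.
Row-insert each entry into an empty tableau.

After inserting 2: P = [[2]].
After inserting 3: P = [[2, 3]].
After inserting 5: P = [[2, 3, 5]].
After inserting 4: P = [[2, 3, 4], [5]].
After inserting 1: P = [[1, 3, 4], [2], [5]].

The final insertion tableau P = [[1, 3, 4], [2], [5]] has shape [3, 1, 1].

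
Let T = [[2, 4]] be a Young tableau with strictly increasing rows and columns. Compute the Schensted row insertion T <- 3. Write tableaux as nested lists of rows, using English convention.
[[2, 3], [4]]

In row 1, 3 replaces 4 (the leftmost entry greater than 3); 4 is bumped to row 2. 4 starts a new row 2. The new tableau is [[2, 3], [4]].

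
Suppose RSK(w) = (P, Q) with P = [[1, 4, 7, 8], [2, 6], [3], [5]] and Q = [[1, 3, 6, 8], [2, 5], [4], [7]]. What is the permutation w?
5 3 6 2 4 7 1 8

Reverse the RSK construction: for i from n down to 1, find the cell of Q containing i, remove the entry at that cell from P, and reverse-bump it up through P; the value ejected from row 1 is w(i).

Step i=8: Q has 8 at row 1, column 4; remove that cell from P, ejecting 8. So w(8) = 8. P is now [[1, 4, 7], [2, 6], [3], [5]].
Step i=7: Q has 7 at row 4, column 1; remove 5 from row 4 of P and reverse-bump: 5 enters row 3 and ejects 3; 3 enters row 2 and ejects 2; 2 enters row 1 and ejects 1. So w(7) = 1. P is now [[2, 4, 7], [3, 6], [5]].
Step i=6: Q has 6 at row 1, column 3; remove that cell from P, ejecting 7. So w(6) = 7. P is now [[2, 4], [3, 6], [5]].
Step i=5: Q has 5 at row 2, column 2; remove 6 from row 2 of P and reverse-bump: 6 enters row 1 and ejects 4. So w(5) = 4. P is now [[2, 6], [3], [5]].
Step i=4: Q has 4 at row 3, column 1; remove 5 from row 3 of P and reverse-bump: 5 enters row 2 and ejects 3; 3 enters row 1 and ejects 2. So w(4) = 2. P is now [[3, 6], [5]].
Step i=3: Q has 3 at row 1, column 2; remove that cell from P, ejecting 6. So w(3) = 6. P is now [[3], [5]].
Step i=2: Q has 2 at row 2, column 1; remove 5 from row 2 of P and reverse-bump: 5 enters row 1 and ejects 3. So w(2) = 3. P is now [[5]].
Step i=1: Q has 1 at row 1, column 1; remove that cell from P, ejecting 5. So w(1) = 5. P is now [].

So w = 5 3 6 2 4 7 1 8.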